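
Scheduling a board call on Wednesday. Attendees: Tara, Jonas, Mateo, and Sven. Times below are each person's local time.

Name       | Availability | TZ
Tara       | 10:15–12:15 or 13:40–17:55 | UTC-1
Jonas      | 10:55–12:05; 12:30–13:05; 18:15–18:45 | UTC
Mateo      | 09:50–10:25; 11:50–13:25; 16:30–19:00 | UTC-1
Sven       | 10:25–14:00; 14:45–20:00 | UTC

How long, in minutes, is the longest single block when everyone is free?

30

Tara in UTC: 11:15-13:15, 14:40-18:55 (add 1h to convert from UTC-1).
Jonas in UTC: 10:55-12:05, 12:30-13:05, 18:15-18:45.
Mateo in UTC: 10:50-11:25, 12:50-14:25, 17:30-20:00 (add 1h to convert from UTC-1).
Sven in UTC: 10:25-14:00, 14:45-20:00.
Tara ∩ Jonas: 11:15-12:05, 12:30-13:05, 18:15-18:45.
Tara ∩ Jonas ∩ Mateo: 11:15-11:25, 12:50-13:05, 18:15-18:45.
Tara ∩ Jonas ∩ Mateo ∩ Sven: 11:15-11:25, 12:50-13:05, 18:15-18:45.
The longest is 18:15-18:45 at 30 minutes.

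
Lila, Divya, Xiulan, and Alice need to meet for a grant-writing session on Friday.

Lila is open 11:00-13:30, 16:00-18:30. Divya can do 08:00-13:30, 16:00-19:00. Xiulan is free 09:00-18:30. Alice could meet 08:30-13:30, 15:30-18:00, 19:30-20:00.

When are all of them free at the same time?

Lila ∩ Divya: 11:00-13:30, 16:00-18:30.
Lila ∩ Divya ∩ Xiulan: 11:00-13:30, 16:00-18:30.
Lila ∩ Divya ∩ Xiulan ∩ Alice: 11:00-13:30, 16:00-18:00.

11:00-13:30, 16:00-18:00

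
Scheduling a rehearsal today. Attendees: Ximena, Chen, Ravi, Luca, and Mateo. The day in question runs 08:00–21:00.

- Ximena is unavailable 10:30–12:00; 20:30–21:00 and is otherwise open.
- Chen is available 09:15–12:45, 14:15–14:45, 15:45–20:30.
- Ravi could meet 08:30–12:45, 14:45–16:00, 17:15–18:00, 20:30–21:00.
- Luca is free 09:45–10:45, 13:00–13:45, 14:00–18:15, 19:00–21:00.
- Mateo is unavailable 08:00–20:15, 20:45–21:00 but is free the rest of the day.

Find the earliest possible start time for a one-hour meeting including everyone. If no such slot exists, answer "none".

Ximena free: 08:00-10:30, 12:00-20:30 (invert busy blocks within the working day).
Chen free: 09:15-12:45, 14:15-14:45, 15:45-20:30.
Ravi free: 08:30-12:45, 14:45-16:00, 17:15-18:00, 20:30-21:00.
Luca free: 09:45-10:45, 13:00-13:45, 14:00-18:15, 19:00-21:00.
Mateo free: 20:15-20:45 (invert busy blocks within the working day).
Ximena ∩ Chen: 09:15-10:30, 12:00-12:45, 14:15-14:45, 15:45-20:30.
Ximena ∩ Chen ∩ Ravi: 09:15-10:30, 12:00-12:45, 15:45-16:00, 17:15-18:00.
Ximena ∩ Chen ∩ Ravi ∩ Luca: 09:45-10:30, 15:45-16:00, 17:15-18:00.
Ximena ∩ Chen ∩ Ravi ∩ Luca ∩ Mateo: ∅.
There is no time when everyone is free.
No common window is at least 60 minutes long.

none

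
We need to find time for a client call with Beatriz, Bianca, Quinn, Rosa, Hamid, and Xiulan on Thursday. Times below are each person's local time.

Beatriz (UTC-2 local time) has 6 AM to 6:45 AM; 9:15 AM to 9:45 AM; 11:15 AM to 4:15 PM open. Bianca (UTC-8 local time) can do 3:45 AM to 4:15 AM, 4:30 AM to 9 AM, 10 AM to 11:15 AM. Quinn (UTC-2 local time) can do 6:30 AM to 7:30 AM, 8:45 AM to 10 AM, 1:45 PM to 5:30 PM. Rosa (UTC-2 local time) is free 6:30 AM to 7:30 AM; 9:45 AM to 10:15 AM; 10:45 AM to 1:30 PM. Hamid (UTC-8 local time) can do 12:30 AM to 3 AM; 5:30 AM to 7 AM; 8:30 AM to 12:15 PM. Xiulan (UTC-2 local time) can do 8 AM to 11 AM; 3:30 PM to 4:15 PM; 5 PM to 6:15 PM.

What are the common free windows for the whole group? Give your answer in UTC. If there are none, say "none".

Beatriz in UTC: 08:00-08:45, 11:15-11:45, 13:15-18:15 (add 2h to convert from UTC-2).
Bianca in UTC: 11:45-12:15, 12:30-17:00, 18:00-19:15 (add 8h to convert from UTC-8).
Quinn in UTC: 08:30-09:30, 10:45-12:00, 15:45-19:30 (add 2h to convert from UTC-2).
Rosa in UTC: 08:30-09:30, 11:45-12:15, 12:45-15:30 (add 2h to convert from UTC-2).
Hamid in UTC: 08:30-11:00, 13:30-15:00, 16:30-20:15 (add 8h to convert from UTC-8).
Xiulan in UTC: 10:00-13:00, 17:30-18:15, 19:00-20:15 (add 2h to convert from UTC-2).
Beatriz ∩ Bianca: 13:15-17:00, 18:00-18:15.
Beatriz ∩ Bianca ∩ Quinn: 15:45-17:00, 18:00-18:15.
Beatriz ∩ Bianca ∩ Quinn ∩ Rosa: ∅.
Beatriz ∩ Bianca ∩ Quinn ∩ Rosa ∩ Hamid: ∅.
Beatriz ∩ Bianca ∩ Quinn ∩ Rosa ∩ Hamid ∩ Xiulan: ∅.
There is no time when everyone is free.

none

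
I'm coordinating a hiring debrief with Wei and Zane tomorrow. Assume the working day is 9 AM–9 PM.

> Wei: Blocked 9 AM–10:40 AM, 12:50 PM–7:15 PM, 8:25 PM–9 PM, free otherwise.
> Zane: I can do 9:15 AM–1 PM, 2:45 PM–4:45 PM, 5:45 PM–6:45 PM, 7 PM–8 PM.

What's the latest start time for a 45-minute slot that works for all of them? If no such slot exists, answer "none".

Wei free: 10:40-12:50, 19:15-20:25 (invert busy blocks within the working day).
Zane free: 09:15-13:00, 14:45-16:45, 17:45-18:45, 19:00-20:00.
Wei ∩ Zane: 10:40-12:50, 19:15-20:00.
The last common window of at least 45 minutes is 19:15-20:00; a 45-minute meeting can start as late as 19:15 and still end by 20:00.

19:15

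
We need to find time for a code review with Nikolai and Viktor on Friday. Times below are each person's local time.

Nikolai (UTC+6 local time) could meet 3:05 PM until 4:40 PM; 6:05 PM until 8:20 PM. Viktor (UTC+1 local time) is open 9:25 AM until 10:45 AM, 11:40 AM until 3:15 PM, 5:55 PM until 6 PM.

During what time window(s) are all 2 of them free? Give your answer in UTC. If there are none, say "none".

09:05-09:45, 12:05-14:15

Nikolai in UTC: 09:05-10:40, 12:05-14:20 (subtract 6h to convert from UTC+6).
Viktor in UTC: 08:25-09:45, 10:40-14:15, 16:55-17:00 (subtract 1h to convert from UTC+1).
Nikolai ∩ Viktor: 09:05-09:45, 12:05-14:15.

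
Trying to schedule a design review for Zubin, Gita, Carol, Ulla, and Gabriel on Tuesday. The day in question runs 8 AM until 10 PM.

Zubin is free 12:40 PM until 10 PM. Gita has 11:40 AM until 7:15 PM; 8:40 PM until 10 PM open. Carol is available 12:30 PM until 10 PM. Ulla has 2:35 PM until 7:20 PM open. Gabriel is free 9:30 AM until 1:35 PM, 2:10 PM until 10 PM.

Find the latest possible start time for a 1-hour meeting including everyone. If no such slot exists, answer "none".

18:15

Zubin ∩ Gita: 12:40-19:15, 20:40-22:00.
Zubin ∩ Gita ∩ Carol: 12:40-19:15, 20:40-22:00.
Zubin ∩ Gita ∩ Carol ∩ Ulla: 14:35-19:15.
Zubin ∩ Gita ∩ Carol ∩ Ulla ∩ Gabriel: 14:35-19:15.
So the common availability across everyone is 14:35-19:15.
The last common window of at least 60 minutes is 14:35-19:15; a 60-minute meeting can start as late as 18:15 and still end by 19:15.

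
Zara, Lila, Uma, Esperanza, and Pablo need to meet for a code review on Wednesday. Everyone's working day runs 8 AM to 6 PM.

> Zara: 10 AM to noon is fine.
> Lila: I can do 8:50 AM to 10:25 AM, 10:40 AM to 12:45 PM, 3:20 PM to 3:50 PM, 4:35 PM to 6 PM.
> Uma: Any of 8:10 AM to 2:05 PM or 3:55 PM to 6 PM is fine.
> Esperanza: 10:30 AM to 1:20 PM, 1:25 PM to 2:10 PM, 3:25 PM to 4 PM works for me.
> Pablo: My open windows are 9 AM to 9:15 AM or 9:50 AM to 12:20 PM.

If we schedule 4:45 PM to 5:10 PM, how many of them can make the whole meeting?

2

Lila and Uma can make the full 16:45-17:10 slot — that's 2.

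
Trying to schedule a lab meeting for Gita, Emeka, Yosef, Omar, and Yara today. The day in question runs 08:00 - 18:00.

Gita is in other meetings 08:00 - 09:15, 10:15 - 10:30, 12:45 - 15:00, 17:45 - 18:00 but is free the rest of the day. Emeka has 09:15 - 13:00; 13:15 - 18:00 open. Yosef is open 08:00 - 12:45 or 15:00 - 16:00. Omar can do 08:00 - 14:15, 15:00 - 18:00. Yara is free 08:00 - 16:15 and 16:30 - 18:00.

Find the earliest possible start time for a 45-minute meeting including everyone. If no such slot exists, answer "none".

Gita free: 09:15-10:15, 10:30-12:45, 15:00-17:45 (invert busy blocks within the working day).
Emeka free: 09:15-13:00, 13:15-18:00.
Yosef free: 08:00-12:45, 15:00-16:00.
Omar free: 08:00-14:15, 15:00-18:00.
Yara free: 08:00-16:15, 16:30-18:00.
Gita ∩ Emeka: 09:15-10:15, 10:30-12:45, 15:00-17:45.
Gita ∩ Emeka ∩ Yosef: 09:15-10:15, 10:30-12:45, 15:00-16:00.
Gita ∩ Emeka ∩ Yosef ∩ Omar: 09:15-10:15, 10:30-12:45, 15:00-16:00.
Gita ∩ Emeka ∩ Yosef ∩ Omar ∩ Yara: 09:15-10:15, 10:30-12:45, 15:00-16:00.
So the common availability across everyone is 09:15-10:15, 10:30-12:45, 15:00-16:00.
The first common window of at least 45 minutes is 09:15-10:15, so the earliest start is 09:15.

09:15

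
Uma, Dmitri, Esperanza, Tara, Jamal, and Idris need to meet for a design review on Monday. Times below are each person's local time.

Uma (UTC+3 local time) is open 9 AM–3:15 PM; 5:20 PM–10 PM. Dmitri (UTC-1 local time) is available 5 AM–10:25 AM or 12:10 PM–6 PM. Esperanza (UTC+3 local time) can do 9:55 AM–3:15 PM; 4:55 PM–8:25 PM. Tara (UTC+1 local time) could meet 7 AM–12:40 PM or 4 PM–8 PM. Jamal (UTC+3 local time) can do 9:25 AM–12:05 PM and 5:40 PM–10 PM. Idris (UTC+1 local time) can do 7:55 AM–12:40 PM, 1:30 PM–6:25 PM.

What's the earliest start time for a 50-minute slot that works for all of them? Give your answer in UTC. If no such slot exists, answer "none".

Uma in UTC: 06:00-12:15, 14:20-19:00 (subtract 3h to convert from UTC+3).
Dmitri in UTC: 06:00-11:25, 13:10-19:00 (add 1h to convert from UTC-1).
Esperanza in UTC: 06:55-12:15, 13:55-17:25 (subtract 3h to convert from UTC+3).
Tara in UTC: 06:00-11:40, 15:00-19:00 (subtract 1h to convert from UTC+1).
Jamal in UTC: 06:25-09:05, 14:40-19:00 (subtract 3h to convert from UTC+3).
Idris in UTC: 06:55-11:40, 12:30-17:25 (subtract 1h to convert from UTC+1).
Uma ∩ Dmitri: 06:00-11:25, 14:20-19:00.
Uma ∩ Dmitri ∩ Esperanza: 06:55-11:25, 14:20-17:25.
Uma ∩ Dmitri ∩ Esperanza ∩ Tara: 06:55-11:25, 15:00-17:25.
Uma ∩ Dmitri ∩ Esperanza ∩ Tara ∩ Jamal: 06:55-09:05, 15:00-17:25.
Uma ∩ Dmitri ∩ Esperanza ∩ Tara ∩ Jamal ∩ Idris: 06:55-09:05, 15:00-17:25.
Those are the intersection windows.
The first common window of at least 50 minutes is 06:55-09:05, so the earliest start is 06:55.

06:55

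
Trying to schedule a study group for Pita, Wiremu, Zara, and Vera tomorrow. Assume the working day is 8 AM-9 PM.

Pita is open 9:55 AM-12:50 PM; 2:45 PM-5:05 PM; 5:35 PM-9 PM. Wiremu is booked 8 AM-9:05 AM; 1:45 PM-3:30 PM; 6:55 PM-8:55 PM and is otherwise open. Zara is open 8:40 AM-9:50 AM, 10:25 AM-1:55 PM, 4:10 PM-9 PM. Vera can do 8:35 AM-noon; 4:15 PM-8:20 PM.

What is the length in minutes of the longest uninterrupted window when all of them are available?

95

Pita free: 09:55-12:50, 14:45-17:05, 17:35-21:00.
Wiremu free: 09:05-13:45, 15:30-18:55, 20:55-21:00 (invert busy blocks within the working day).
Zara free: 08:40-09:50, 10:25-13:55, 16:10-21:00.
Vera free: 08:35-12:00, 16:15-20:20.
Pita ∩ Wiremu: 09:55-12:50, 15:30-17:05, 17:35-18:55, 20:55-21:00.
Pita ∩ Wiremu ∩ Zara: 10:25-12:50, 16:10-17:05, 17:35-18:55, 20:55-21:00.
Pita ∩ Wiremu ∩ Zara ∩ Vera: 10:25-12:00, 16:15-17:05, 17:35-18:55.
The longest is 10:25-12:00 at 95 minutes.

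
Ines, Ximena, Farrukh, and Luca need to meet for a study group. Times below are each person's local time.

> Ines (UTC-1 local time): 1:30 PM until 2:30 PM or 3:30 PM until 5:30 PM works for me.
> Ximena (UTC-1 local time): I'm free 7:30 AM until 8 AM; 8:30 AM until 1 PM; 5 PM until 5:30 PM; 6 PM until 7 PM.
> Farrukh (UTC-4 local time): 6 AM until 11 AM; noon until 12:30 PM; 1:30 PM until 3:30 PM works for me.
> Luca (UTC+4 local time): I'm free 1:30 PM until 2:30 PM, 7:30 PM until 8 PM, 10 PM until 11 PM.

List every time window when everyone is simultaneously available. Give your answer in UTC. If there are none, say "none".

18:00-18:30

Ines in UTC: 14:30-15:30, 16:30-18:30 (add 1h to convert from UTC-1).
Ximena in UTC: 08:30-09:00, 09:30-14:00, 18:00-18:30, 19:00-20:00 (add 1h to convert from UTC-1).
Farrukh in UTC: 10:00-15:00, 16:00-16:30, 17:30-19:30 (add 4h to convert from UTC-4).
Luca in UTC: 09:30-10:30, 15:30-16:00, 18:00-19:00 (subtract 4h to convert from UTC+4).
Ines ∩ Ximena: 18:00-18:30.
Ines ∩ Ximena ∩ Farrukh: 18:00-18:30.
Ines ∩ Ximena ∩ Farrukh ∩ Luca: 18:00-18:30.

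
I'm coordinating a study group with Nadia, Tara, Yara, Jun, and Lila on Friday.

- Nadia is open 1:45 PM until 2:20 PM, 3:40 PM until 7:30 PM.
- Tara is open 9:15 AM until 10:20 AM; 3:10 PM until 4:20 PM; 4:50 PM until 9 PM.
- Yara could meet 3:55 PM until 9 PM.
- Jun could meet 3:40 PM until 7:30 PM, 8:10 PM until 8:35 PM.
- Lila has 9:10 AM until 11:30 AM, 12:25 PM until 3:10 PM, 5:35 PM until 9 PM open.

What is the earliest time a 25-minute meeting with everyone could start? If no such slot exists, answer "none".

Nadia ∩ Tara: 15:40-16:20, 16:50-19:30.
Nadia ∩ Tara ∩ Yara: 15:55-16:20, 16:50-19:30.
Nadia ∩ Tara ∩ Yara ∩ Jun: 15:55-16:20, 16:50-19:30.
Nadia ∩ Tara ∩ Yara ∩ Jun ∩ Lila: 17:35-19:30.
The first common window of at least 25 minutes is 17:35-19:30, so the earliest start is 17:35.

17:35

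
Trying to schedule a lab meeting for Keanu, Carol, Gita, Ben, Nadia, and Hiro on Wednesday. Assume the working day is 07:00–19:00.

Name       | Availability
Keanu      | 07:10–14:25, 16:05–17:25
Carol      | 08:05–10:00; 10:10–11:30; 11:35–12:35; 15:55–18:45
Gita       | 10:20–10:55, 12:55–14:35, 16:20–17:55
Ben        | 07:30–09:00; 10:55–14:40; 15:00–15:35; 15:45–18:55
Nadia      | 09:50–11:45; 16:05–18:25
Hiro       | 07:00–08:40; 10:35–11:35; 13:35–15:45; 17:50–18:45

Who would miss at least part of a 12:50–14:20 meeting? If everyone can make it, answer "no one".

Carol, Gita, Hiro, Nadia

Keanu: free for 12:50-14:20. Carol: not fully free for 12:50-14:20. Gita: not fully free for 12:50-14:20. Ben: free for 12:50-14:20. Nadia: not fully free for 12:50-14:20. Hiro: not fully free for 12:50-14:20.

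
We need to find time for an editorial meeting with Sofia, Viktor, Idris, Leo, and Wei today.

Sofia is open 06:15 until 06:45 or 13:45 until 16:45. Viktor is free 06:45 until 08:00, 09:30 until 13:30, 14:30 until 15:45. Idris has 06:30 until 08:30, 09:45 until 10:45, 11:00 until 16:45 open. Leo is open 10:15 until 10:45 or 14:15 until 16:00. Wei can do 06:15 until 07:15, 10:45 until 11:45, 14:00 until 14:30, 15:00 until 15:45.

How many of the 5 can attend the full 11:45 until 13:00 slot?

2

Viktor and Idris can make the full 11:45-13:00 slot — that's 2.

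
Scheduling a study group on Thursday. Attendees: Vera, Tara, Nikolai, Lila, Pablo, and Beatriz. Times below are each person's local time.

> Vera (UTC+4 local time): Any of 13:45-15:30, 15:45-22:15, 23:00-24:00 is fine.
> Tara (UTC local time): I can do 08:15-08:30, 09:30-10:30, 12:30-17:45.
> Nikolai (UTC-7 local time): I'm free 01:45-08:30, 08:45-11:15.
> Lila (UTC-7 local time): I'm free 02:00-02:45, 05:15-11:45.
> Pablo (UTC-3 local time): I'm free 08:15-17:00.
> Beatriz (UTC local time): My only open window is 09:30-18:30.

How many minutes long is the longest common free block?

Vera in UTC: 09:45-11:30, 11:45-18:15, 19:00-20:00 (subtract 4h to convert from UTC+4).
Tara in UTC: 08:15-08:30, 09:30-10:30, 12:30-17:45.
Nikolai in UTC: 08:45-15:30, 15:45-18:15 (add 7h to convert from UTC-7).
Lila in UTC: 09:00-09:45, 12:15-18:45 (add 7h to convert from UTC-7).
Pablo in UTC: 11:15-20:00 (add 3h to convert from UTC-3).
Beatriz in UTC: 09:30-18:30.
Vera ∩ Tara: 09:45-10:30, 12:30-17:45.
Vera ∩ Tara ∩ Nikolai: 09:45-10:30, 12:30-15:30, 15:45-17:45.
Vera ∩ Tara ∩ Nikolai ∩ Lila: 12:30-15:30, 15:45-17:45.
Vera ∩ Tara ∩ Nikolai ∩ Lila ∩ Pablo: 12:30-15:30, 15:45-17:45.
Vera ∩ Tara ∩ Nikolai ∩ Lila ∩ Pablo ∩ Beatriz: 12:30-15:30, 15:45-17:45.
The longest is 12:30-15:30 at 180 minutes.

180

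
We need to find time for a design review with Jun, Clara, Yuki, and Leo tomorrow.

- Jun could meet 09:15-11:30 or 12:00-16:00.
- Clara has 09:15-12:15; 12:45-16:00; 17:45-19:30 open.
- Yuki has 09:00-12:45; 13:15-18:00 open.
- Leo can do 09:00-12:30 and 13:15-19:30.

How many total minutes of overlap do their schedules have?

315

Jun ∩ Clara: 09:15-11:30, 12:00-12:15, 12:45-16:00.
Jun ∩ Clara ∩ Yuki: 09:15-11:30, 12:00-12:15, 13:15-16:00.
Jun ∩ Clara ∩ Yuki ∩ Leo: 09:15-11:30, 12:00-12:15, 13:15-16:00.
Summing the common windows: 135 + 15 + 165 = 315 minutes.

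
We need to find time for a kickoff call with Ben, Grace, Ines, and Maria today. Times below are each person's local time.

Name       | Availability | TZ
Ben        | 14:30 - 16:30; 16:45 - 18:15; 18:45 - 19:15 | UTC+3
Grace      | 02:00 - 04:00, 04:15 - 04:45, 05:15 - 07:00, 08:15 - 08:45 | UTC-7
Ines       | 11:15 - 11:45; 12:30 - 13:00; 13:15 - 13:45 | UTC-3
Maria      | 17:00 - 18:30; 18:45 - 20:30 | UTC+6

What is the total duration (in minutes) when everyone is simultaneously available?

Ben in UTC: 11:30-13:30, 13:45-15:15, 15:45-16:15 (subtract 3h to convert from UTC+3).
Grace in UTC: 09:00-11:00, 11:15-11:45, 12:15-14:00, 15:15-15:45 (add 7h to convert from UTC-7).
Ines in UTC: 14:15-14:45, 15:30-16:00, 16:15-16:45 (add 3h to convert from UTC-3).
Maria in UTC: 11:00-12:30, 12:45-14:30 (subtract 6h to convert from UTC+6).
Ben ∩ Grace: 11:30-11:45, 12:15-13:30, 13:45-14:00.
Ben ∩ Grace ∩ Ines: ∅.
Ben ∩ Grace ∩ Ines ∩ Maria: ∅.
There is no time when everyone is free.
There is no common window, so the total is 0 minutes.

0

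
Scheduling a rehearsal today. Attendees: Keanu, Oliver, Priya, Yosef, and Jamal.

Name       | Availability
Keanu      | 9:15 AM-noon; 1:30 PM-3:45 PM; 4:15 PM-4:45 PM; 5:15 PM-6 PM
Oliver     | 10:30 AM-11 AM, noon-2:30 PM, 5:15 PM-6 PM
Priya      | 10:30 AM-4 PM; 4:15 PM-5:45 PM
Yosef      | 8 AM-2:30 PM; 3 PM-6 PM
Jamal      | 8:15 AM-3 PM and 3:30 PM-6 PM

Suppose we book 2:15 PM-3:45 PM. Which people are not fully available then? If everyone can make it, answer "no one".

Jamal, Oliver, Yosef

Keanu: free for 14:15-15:45. Oliver: not fully free for 14:15-15:45. Priya: free for 14:15-15:45. Yosef: not fully free for 14:15-15:45. Jamal: not fully free for 14:15-15:45.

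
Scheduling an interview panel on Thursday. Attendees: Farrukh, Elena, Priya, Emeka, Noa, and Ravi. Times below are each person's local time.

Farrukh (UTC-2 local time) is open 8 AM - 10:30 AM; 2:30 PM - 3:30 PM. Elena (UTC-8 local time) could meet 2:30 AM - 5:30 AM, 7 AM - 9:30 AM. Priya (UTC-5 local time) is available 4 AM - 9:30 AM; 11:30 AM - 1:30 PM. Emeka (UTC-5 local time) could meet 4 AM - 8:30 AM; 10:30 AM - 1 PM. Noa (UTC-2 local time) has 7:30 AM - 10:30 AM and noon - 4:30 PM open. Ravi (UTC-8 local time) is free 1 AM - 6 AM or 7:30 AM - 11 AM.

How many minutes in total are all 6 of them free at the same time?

180

Farrukh in UTC: 10:00-12:30, 16:30-17:30 (add 2h to convert from UTC-2).
Elena in UTC: 10:30-13:30, 15:00-17:30 (add 8h to convert from UTC-8).
Priya in UTC: 09:00-14:30, 16:30-18:30 (add 5h to convert from UTC-5).
Emeka in UTC: 09:00-13:30, 15:30-18:00 (add 5h to convert from UTC-5).
Noa in UTC: 09:30-12:30, 14:00-18:30 (add 2h to convert from UTC-2).
Ravi in UTC: 09:00-14:00, 15:30-19:00 (add 8h to convert from UTC-8).
Farrukh ∩ Elena: 10:30-12:30, 16:30-17:30.
Farrukh ∩ Elena ∩ Priya: 10:30-12:30, 16:30-17:30.
Farrukh ∩ Elena ∩ Priya ∩ Emeka: 10:30-12:30, 16:30-17:30.
Farrukh ∩ Elena ∩ Priya ∩ Emeka ∩ Noa: 10:30-12:30, 16:30-17:30.
Farrukh ∩ Elena ∩ Priya ∩ Emeka ∩ Noa ∩ Ravi: 10:30-12:30, 16:30-17:30.
Summing the common windows: 120 + 60 = 180 minutes.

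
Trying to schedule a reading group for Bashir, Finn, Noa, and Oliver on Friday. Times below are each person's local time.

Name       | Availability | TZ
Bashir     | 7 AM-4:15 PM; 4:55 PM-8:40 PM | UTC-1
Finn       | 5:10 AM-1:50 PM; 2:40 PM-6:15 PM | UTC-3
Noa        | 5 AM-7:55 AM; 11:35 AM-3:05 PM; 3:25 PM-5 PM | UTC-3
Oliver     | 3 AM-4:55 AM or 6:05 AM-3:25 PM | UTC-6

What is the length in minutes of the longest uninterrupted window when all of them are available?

135

Bashir in UTC: 08:00-17:15, 17:55-21:40 (add 1h to convert from UTC-1).
Finn in UTC: 08:10-16:50, 17:40-21:15 (add 3h to convert from UTC-3).
Noa in UTC: 08:00-10:55, 14:35-18:05, 18:25-20:00 (add 3h to convert from UTC-3).
Oliver in UTC: 09:00-10:55, 12:05-21:25 (add 6h to convert from UTC-6).
Bashir ∩ Finn: 08:10-16:50, 17:55-21:15.
Bashir ∩ Finn ∩ Noa: 08:10-10:55, 14:35-16:50, 17:55-18:05, 18:25-20:00.
Bashir ∩ Finn ∩ Noa ∩ Oliver: 09:00-10:55, 14:35-16:50, 17:55-18:05, 18:25-20:00.
Those are the intersection windows.
The longest is 14:35-16:50 at 135 minutes.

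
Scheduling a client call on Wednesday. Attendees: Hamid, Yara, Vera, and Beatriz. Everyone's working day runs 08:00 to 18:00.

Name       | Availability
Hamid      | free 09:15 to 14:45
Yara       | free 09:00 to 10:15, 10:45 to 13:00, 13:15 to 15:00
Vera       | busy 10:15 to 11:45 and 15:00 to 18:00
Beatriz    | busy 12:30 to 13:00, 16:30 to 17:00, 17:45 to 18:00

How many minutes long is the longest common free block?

Hamid free: 09:15-14:45.
Yara free: 09:00-10:15, 10:45-13:00, 13:15-15:00.
Vera free: 08:00-10:15, 11:45-15:00 (invert busy blocks within the working day).
Beatriz free: 08:00-12:30, 13:00-16:30, 17:00-17:45 (invert busy blocks within the working day).
Hamid ∩ Yara: 09:15-10:15, 10:45-13:00, 13:15-14:45.
Hamid ∩ Yara ∩ Vera: 09:15-10:15, 11:45-13:00, 13:15-14:45.
Hamid ∩ Yara ∩ Vera ∩ Beatriz: 09:15-10:15, 11:45-12:30, 13:15-14:45.
The longest is 13:15-14:45 at 90 minutes.

90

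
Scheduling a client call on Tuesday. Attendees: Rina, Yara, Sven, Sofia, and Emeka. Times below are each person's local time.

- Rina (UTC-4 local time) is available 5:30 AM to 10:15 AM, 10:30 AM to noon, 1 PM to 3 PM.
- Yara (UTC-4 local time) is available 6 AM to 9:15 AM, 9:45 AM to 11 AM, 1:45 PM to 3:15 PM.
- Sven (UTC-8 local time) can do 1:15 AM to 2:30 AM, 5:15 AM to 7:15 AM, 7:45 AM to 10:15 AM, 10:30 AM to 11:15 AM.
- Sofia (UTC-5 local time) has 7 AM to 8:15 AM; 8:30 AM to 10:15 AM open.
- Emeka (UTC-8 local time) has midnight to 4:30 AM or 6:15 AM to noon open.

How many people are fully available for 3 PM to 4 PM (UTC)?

Rina in UTC: 09:30-14:15, 14:30-16:00, 17:00-19:00 (add 4h to convert from UTC-4).
Yara in UTC: 10:00-13:15, 13:45-15:00, 17:45-19:15 (add 4h to convert from UTC-4).
Sven in UTC: 09:15-10:30, 13:15-15:15, 15:45-18:15, 18:30-19:15 (add 8h to convert from UTC-8).
Sofia in UTC: 12:00-13:15, 13:30-15:15 (add 5h to convert from UTC-5).
Emeka in UTC: 08:00-12:30, 14:15-20:00 (add 8h to convert from UTC-8).
Rina and Emeka can make the full 15:00-16:00 slot — that's 2.

2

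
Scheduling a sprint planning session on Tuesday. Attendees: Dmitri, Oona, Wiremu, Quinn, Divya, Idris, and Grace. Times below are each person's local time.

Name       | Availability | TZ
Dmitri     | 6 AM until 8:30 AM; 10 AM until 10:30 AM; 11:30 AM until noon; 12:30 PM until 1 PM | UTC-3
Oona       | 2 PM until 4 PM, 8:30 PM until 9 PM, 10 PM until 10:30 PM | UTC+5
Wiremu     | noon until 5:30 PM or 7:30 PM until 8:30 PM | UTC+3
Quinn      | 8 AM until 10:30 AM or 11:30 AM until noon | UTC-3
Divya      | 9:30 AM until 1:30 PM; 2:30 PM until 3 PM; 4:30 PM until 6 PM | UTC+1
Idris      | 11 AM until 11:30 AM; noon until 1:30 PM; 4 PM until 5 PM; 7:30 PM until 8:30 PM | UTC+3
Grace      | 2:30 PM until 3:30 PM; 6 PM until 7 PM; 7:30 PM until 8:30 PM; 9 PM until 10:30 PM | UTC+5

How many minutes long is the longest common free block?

0

Dmitri in UTC: 09:00-11:30, 13:00-13:30, 14:30-15:00, 15:30-16:00 (add 3h to convert from UTC-3).
Oona in UTC: 09:00-11:00, 15:30-16:00, 17:00-17:30 (subtract 5h to convert from UTC+5).
Wiremu in UTC: 09:00-14:30, 16:30-17:30 (subtract 3h to convert from UTC+3).
Quinn in UTC: 11:00-13:30, 14:30-15:00 (add 3h to convert from UTC-3).
Divya in UTC: 08:30-12:30, 13:30-14:00, 15:30-17:00 (subtract 1h to convert from UTC+1).
Idris in UTC: 08:00-08:30, 09:00-10:30, 13:00-14:00, 16:30-17:30 (subtract 3h to convert from UTC+3).
Grace in UTC: 09:30-10:30, 13:00-14:00, 14:30-15:30, 16:00-17:30 (subtract 5h to convert from UTC+5).
Dmitri ∩ Oona: 09:00-11:00, 15:30-16:00.
Dmitri ∩ Oona ∩ Wiremu: 09:00-11:00.
Dmitri ∩ Oona ∩ Wiremu ∩ Quinn: ∅.
Dmitri ∩ Oona ∩ Wiremu ∩ Quinn ∩ Divya: ∅.
Dmitri ∩ Oona ∩ Wiremu ∩ Quinn ∩ Divya ∩ Idris: ∅.
Dmitri ∩ Oona ∩ Wiremu ∩ Quinn ∩ Divya ∩ Idris ∩ Grace: ∅.
There is no time when everyone is free.
No common window exists, so the longest block is 0 minutes.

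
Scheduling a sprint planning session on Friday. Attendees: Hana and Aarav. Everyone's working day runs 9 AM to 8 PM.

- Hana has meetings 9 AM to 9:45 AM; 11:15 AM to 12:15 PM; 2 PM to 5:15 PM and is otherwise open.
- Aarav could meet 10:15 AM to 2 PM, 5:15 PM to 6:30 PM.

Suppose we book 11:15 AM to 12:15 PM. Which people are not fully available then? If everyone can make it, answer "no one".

Hana free: 09:45-11:15, 12:15-14:00, 17:15-20:00 (invert busy blocks within the working day).
Aarav free: 10:15-14:00, 17:15-18:30.
Hana: not fully free for 11:15-12:15. Aarav: free for 11:15-12:15.

Hana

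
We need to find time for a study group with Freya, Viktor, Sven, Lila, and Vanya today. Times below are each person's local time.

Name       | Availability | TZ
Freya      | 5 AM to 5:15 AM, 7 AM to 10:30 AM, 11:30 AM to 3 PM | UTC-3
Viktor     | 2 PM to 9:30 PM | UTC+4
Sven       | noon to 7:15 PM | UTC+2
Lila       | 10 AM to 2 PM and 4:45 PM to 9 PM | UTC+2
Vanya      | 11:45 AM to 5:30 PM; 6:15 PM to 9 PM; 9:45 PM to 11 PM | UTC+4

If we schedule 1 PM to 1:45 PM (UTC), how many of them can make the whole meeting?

Freya in UTC: 08:00-08:15, 10:00-13:30, 14:30-18:00 (add 3h to convert from UTC-3).
Viktor in UTC: 10:00-17:30 (subtract 4h to convert from UTC+4).
Sven in UTC: 10:00-17:15 (subtract 2h to convert from UTC+2).
Lila in UTC: 08:00-12:00, 14:45-19:00 (subtract 2h to convert from UTC+2).
Vanya in UTC: 07:45-13:30, 14:15-17:00, 17:45-19:00 (subtract 4h to convert from UTC+4).
Viktor and Sven can make the full 13:00-13:45 slot — that's 2.

2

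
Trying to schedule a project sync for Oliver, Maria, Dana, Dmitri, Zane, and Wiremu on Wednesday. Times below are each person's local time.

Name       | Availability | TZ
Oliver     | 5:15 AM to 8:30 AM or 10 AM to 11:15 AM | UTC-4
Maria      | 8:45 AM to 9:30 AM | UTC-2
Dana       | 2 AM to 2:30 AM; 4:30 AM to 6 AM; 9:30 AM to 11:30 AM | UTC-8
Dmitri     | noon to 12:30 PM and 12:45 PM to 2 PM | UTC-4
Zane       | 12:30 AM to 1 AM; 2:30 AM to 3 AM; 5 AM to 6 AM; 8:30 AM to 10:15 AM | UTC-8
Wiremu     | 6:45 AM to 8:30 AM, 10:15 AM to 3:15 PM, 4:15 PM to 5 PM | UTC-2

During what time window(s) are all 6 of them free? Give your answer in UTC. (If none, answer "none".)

Oliver in UTC: 09:15-12:30, 14:00-15:15 (add 4h to convert from UTC-4).
Maria in UTC: 10:45-11:30 (add 2h to convert from UTC-2).
Dana in UTC: 10:00-10:30, 12:30-14:00, 17:30-19:30 (add 8h to convert from UTC-8).
Dmitri in UTC: 16:00-16:30, 16:45-18:00 (add 4h to convert from UTC-4).
Zane in UTC: 08:30-09:00, 10:30-11:00, 13:00-14:00, 16:30-18:15 (add 8h to convert from UTC-8).
Wiremu in UTC: 08:45-10:30, 12:15-17:15, 18:15-19:00 (add 2h to convert from UTC-2).
Oliver ∩ Maria: 10:45-11:30.
Oliver ∩ Maria ∩ Dana: ∅.
Oliver ∩ Maria ∩ Dana ∩ Dmitri: ∅.
Oliver ∩ Maria ∩ Dana ∩ Dmitri ∩ Zane: ∅.
Oliver ∩ Maria ∩ Dana ∩ Dmitri ∩ Zane ∩ Wiremu: ∅.
There is no time when everyone is free.

none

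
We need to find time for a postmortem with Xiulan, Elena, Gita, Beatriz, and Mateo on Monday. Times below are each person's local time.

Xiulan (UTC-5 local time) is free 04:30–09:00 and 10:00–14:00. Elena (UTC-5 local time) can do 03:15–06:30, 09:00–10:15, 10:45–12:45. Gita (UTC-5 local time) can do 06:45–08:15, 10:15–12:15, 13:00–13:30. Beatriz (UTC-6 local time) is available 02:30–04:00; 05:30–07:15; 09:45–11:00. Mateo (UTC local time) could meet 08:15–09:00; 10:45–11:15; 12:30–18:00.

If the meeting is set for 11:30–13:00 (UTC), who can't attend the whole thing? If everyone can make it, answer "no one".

Xiulan in UTC: 09:30-14:00, 15:00-19:00 (add 5h to convert from UTC-5).
Elena in UTC: 08:15-11:30, 14:00-15:15, 15:45-17:45 (add 5h to convert from UTC-5).
Gita in UTC: 11:45-13:15, 15:15-17:15, 18:00-18:30 (add 5h to convert from UTC-5).
Beatriz in UTC: 08:30-10:00, 11:30-13:15, 15:45-17:00 (add 6h to convert from UTC-6).
Mateo in UTC: 08:15-09:00, 10:45-11:15, 12:30-18:00.
Xiulan: free for 11:30-13:00. Elena: not fully free for 11:30-13:00. Gita: not fully free for 11:30-13:00. Beatriz: free for 11:30-13:00. Mateo: not fully free for 11:30-13:00.

Elena, Gita, Mateo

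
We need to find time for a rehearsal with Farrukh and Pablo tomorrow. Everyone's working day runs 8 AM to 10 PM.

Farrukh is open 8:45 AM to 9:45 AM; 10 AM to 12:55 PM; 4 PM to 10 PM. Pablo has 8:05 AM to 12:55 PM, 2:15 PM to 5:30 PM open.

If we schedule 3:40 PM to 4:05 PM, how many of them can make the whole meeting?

1

Pablo can make the full 15:40-16:05 slot — that's 1.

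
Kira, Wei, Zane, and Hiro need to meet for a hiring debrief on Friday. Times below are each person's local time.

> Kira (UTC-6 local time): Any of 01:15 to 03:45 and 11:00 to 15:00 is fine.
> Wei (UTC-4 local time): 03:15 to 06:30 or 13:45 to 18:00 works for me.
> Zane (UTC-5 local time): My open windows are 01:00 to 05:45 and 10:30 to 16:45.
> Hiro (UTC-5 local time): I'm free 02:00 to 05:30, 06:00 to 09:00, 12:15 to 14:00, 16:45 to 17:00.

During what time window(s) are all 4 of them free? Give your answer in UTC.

Kira in UTC: 07:15-09:45, 17:00-21:00 (add 6h to convert from UTC-6).
Wei in UTC: 07:15-10:30, 17:45-22:00 (add 4h to convert from UTC-4).
Zane in UTC: 06:00-10:45, 15:30-21:45 (add 5h to convert from UTC-5).
Hiro in UTC: 07:00-10:30, 11:00-14:00, 17:15-19:00, 21:45-22:00 (add 5h to convert from UTC-5).
Kira ∩ Wei: 07:15-09:45, 17:45-21:00.
Kira ∩ Wei ∩ Zane: 07:15-09:45, 17:45-21:00.
Kira ∩ Wei ∩ Zane ∩ Hiro: 07:15-09:45, 17:45-19:00.
Those are the intersection windows.

07:15-09:45, 17:45-19:00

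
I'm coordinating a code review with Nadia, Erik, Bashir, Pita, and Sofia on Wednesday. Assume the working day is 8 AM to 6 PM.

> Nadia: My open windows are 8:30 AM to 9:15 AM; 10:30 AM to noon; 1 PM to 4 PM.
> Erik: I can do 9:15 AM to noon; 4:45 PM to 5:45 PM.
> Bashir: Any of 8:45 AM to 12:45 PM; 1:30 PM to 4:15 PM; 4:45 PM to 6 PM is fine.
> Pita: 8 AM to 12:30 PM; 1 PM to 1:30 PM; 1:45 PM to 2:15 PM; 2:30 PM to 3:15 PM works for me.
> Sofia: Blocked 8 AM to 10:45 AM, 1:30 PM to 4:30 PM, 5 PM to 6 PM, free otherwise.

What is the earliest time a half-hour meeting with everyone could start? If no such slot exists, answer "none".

Nadia free: 08:30-09:15, 10:30-12:00, 13:00-16:00.
Erik free: 09:15-12:00, 16:45-17:45.
Bashir free: 08:45-12:45, 13:30-16:15, 16:45-18:00.
Pita free: 08:00-12:30, 13:00-13:30, 13:45-14:15, 14:30-15:15.
Sofia free: 10:45-13:30, 16:30-17:00 (invert busy blocks within the working day).
Nadia ∩ Erik: 10:30-12:00.
Nadia ∩ Erik ∩ Bashir: 10:30-12:00.
Nadia ∩ Erik ∩ Bashir ∩ Pita: 10:30-12:00.
Nadia ∩ Erik ∩ Bashir ∩ Pita ∩ Sofia: 10:45-12:00.
The first common window of at least 30 minutes is 10:45-12:00, so the earliest start is 10:45.

10:45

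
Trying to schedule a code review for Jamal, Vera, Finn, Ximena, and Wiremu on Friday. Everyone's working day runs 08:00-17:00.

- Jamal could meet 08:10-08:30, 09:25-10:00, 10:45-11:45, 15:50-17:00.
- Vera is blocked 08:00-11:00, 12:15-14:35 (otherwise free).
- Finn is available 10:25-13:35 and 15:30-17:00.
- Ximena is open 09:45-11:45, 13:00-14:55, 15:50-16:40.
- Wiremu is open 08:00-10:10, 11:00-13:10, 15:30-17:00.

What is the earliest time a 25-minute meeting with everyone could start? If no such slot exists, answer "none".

Jamal free: 08:10-08:30, 09:25-10:00, 10:45-11:45, 15:50-17:00.
Vera free: 11:00-12:15, 14:35-17:00 (invert busy blocks within the working day).
Finn free: 10:25-13:35, 15:30-17:00.
Ximena free: 09:45-11:45, 13:00-14:55, 15:50-16:40.
Wiremu free: 08:00-10:10, 11:00-13:10, 15:30-17:00.
Jamal ∩ Vera: 11:00-11:45, 15:50-17:00.
Jamal ∩ Vera ∩ Finn: 11:00-11:45, 15:50-17:00.
Jamal ∩ Vera ∩ Finn ∩ Ximena: 11:00-11:45, 15:50-16:40.
Jamal ∩ Vera ∩ Finn ∩ Ximena ∩ Wiremu: 11:00-11:45, 15:50-16:40.
The first common window of at least 25 minutes is 11:00-11:45, so the earliest start is 11:00.

11:00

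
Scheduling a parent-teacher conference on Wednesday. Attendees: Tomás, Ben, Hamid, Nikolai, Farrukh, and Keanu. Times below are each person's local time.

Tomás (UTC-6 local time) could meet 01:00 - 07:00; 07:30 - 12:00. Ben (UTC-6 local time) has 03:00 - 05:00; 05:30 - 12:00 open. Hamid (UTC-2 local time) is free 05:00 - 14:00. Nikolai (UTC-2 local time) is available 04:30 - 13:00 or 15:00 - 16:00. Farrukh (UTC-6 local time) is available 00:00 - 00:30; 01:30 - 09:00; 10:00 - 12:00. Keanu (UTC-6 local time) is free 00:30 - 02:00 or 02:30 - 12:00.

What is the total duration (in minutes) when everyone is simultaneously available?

Tomás in UTC: 07:00-13:00, 13:30-18:00 (add 6h to convert from UTC-6).
Ben in UTC: 09:00-11:00, 11:30-18:00 (add 6h to convert from UTC-6).
Hamid in UTC: 07:00-16:00 (add 2h to convert from UTC-2).
Nikolai in UTC: 06:30-15:00, 17:00-18:00 (add 2h to convert from UTC-2).
Farrukh in UTC: 06:00-06:30, 07:30-15:00, 16:00-18:00 (add 6h to convert from UTC-6).
Keanu in UTC: 06:30-08:00, 08:30-18:00 (add 6h to convert from UTC-6).
Tomás ∩ Ben: 09:00-11:00, 11:30-13:00, 13:30-18:00.
Tomás ∩ Ben ∩ Hamid: 09:00-11:00, 11:30-13:00, 13:30-16:00.
Tomás ∩ Ben ∩ Hamid ∩ Nikolai: 09:00-11:00, 11:30-13:00, 13:30-15:00.
Tomás ∩ Ben ∩ Hamid ∩ Nikolai ∩ Farrukh: 09:00-11:00, 11:30-13:00, 13:30-15:00.
Tomás ∩ Ben ∩ Hamid ∩ Nikolai ∩ Farrukh ∩ Keanu: 09:00-11:00, 11:30-13:00, 13:30-15:00.
Summing the common windows: 120 + 90 + 90 = 300 minutes.

300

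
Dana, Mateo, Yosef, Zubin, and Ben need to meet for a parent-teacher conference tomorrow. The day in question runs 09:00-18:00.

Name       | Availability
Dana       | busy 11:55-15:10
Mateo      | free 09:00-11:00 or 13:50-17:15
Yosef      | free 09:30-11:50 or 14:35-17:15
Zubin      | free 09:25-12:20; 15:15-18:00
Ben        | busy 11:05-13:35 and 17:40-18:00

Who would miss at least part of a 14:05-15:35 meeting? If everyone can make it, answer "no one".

Dana free: 09:00-11:55, 15:10-18:00 (invert busy blocks within the working day).
Mateo free: 09:00-11:00, 13:50-17:15.
Yosef free: 09:30-11:50, 14:35-17:15.
Zubin free: 09:25-12:20, 15:15-18:00.
Ben free: 09:00-11:05, 13:35-17:40 (invert busy blocks within the working day).
Dana: not fully free for 14:05-15:35. Mateo: free for 14:05-15:35. Yosef: not fully free for 14:05-15:35. Zubin: not fully free for 14:05-15:35. Ben: free for 14:05-15:35.

Dana, Yosef, Zubin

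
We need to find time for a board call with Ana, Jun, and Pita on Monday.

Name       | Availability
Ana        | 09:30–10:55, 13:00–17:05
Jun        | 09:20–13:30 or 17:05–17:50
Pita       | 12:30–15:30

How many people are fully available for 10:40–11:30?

1

Jun can make the full 10:40-11:30 slot — that's 1.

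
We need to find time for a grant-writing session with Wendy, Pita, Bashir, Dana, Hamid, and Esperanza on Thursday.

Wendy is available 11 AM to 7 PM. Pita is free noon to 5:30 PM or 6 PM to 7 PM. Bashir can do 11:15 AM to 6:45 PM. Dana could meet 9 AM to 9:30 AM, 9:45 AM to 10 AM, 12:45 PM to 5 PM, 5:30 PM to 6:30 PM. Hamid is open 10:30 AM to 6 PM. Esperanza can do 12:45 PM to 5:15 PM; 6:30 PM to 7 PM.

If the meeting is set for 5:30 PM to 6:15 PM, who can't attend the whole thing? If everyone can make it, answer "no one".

Wendy: free for 17:30-18:15. Pita: not fully free for 17:30-18:15. Bashir: free for 17:30-18:15. Dana: free for 17:30-18:15. Hamid: not fully free for 17:30-18:15. Esperanza: not fully free for 17:30-18:15.

Esperanza, Hamid, Pita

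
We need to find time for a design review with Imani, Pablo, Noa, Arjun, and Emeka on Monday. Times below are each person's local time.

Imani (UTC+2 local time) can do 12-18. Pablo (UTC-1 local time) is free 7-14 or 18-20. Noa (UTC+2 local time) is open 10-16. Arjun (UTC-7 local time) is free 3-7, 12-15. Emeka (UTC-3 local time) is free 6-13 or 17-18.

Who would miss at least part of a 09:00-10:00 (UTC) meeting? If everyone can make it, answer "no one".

Arjun, Imani

Imani in UTC: 10:00-16:00 (subtract 2h to convert from UTC+2).
Pablo in UTC: 08:00-15:00, 19:00-21:00 (add 1h to convert from UTC-1).
Noa in UTC: 08:00-14:00 (subtract 2h to convert from UTC+2).
Arjun in UTC: 10:00-14:00, 19:00-22:00 (add 7h to convert from UTC-7).
Emeka in UTC: 09:00-16:00, 20:00-21:00 (add 3h to convert from UTC-3).
Imani: not fully free for 09:00-10:00. Pablo: free for 09:00-10:00. Noa: free for 09:00-10:00. Arjun: not fully free for 09:00-10:00. Emeka: free for 09:00-10:00.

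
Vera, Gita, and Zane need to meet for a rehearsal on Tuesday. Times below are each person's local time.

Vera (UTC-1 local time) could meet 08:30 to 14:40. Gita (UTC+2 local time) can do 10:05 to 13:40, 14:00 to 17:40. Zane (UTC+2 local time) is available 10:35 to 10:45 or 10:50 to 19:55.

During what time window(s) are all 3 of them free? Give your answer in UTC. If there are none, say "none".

Vera in UTC: 09:30-15:40 (add 1h to convert from UTC-1).
Gita in UTC: 08:05-11:40, 12:00-15:40 (subtract 2h to convert from UTC+2).
Zane in UTC: 08:35-08:45, 08:50-17:55 (subtract 2h to convert from UTC+2).
Vera ∩ Gita: 09:30-11:40, 12:00-15:40.
Vera ∩ Gita ∩ Zane: 09:30-11:40, 12:00-15:40.

09:30-11:40, 12:00-15:40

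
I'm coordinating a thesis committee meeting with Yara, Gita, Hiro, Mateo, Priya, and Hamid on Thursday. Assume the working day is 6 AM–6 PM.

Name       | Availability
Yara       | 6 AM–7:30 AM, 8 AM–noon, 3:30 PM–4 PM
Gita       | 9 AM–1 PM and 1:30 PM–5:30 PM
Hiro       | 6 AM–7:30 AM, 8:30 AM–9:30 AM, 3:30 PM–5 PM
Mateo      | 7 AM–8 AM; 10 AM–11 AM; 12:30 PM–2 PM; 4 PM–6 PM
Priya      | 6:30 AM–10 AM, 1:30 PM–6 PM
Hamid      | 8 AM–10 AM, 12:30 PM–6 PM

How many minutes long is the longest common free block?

0

Yara ∩ Gita: 09:00-12:00, 15:30-16:00.
Yara ∩ Gita ∩ Hiro: 09:00-09:30, 15:30-16:00.
Yara ∩ Gita ∩ Hiro ∩ Mateo: ∅.
Yara ∩ Gita ∩ Hiro ∩ Mateo ∩ Priya: ∅.
Yara ∩ Gita ∩ Hiro ∩ Mateo ∩ Priya ∩ Hamid: ∅.
There is no time when everyone is free.
No common window exists, so the longest block is 0 minutes.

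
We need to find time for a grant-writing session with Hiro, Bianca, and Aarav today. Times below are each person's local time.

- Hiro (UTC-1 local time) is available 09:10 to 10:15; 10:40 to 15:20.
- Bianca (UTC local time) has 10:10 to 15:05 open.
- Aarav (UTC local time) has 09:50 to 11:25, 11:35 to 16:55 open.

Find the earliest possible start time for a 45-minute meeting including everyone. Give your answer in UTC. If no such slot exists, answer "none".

Hiro in UTC: 10:10-11:15, 11:40-16:20 (add 1h to convert from UTC-1).
Bianca in UTC: 10:10-15:05.
Aarav in UTC: 09:50-11:25, 11:35-16:55.
Hiro ∩ Bianca: 10:10-11:15, 11:40-15:05.
Hiro ∩ Bianca ∩ Aarav: 10:10-11:15, 11:40-15:05.
So the common availability across everyone is 10:10-11:15, 11:40-15:05.
The first common window of at least 45 minutes is 10:10-11:15, so the earliest start is 10:10.

10:10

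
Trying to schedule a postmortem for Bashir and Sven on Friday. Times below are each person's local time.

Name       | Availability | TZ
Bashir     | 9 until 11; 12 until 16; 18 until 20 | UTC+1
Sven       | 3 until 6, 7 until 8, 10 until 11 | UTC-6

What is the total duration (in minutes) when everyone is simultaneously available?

180

Bashir in UTC: 08:00-10:00, 11:00-15:00, 17:00-19:00 (subtract 1h to convert from UTC+1).
Sven in UTC: 09:00-12:00, 13:00-14:00, 16:00-17:00 (add 6h to convert from UTC-6).
Bashir ∩ Sven: 09:00-10:00, 11:00-12:00, 13:00-14:00.
So the common availability across everyone is 09:00-10:00, 11:00-12:00, 13:00-14:00.
Summing the common windows: 60 + 60 + 60 = 180 minutes.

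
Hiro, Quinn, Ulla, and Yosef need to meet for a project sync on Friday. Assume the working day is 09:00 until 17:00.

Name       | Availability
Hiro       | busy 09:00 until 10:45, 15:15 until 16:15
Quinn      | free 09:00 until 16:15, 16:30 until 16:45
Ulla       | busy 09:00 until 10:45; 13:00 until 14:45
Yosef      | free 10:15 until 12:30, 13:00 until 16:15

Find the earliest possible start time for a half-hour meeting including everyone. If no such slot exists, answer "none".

10:45

Hiro free: 10:45-15:15, 16:15-17:00 (invert busy blocks within the working day).
Quinn free: 09:00-16:15, 16:30-16:45.
Ulla free: 10:45-13:00, 14:45-17:00 (invert busy blocks within the working day).
Yosef free: 10:15-12:30, 13:00-16:15.
Hiro ∩ Quinn: 10:45-15:15, 16:30-16:45.
Hiro ∩ Quinn ∩ Ulla: 10:45-13:00, 14:45-15:15, 16:30-16:45.
Hiro ∩ Quinn ∩ Ulla ∩ Yosef: 10:45-12:30, 14:45-15:15.
The first common window of at least 30 minutes is 10:45-12:30, so the earliest start is 10:45.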